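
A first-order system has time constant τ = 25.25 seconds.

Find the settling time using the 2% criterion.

For first-order system, 2% settling time ≈ 4τ = 4 × 25.25 = 101.0 s.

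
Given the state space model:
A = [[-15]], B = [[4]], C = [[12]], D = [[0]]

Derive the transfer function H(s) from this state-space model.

(sI - A)⁻¹ = 1/(s + 15). H(s) = 12 × 4/(s + 15) + 0 = 48/(s + 15).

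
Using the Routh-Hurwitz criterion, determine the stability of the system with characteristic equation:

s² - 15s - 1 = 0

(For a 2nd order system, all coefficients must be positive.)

Coefficients: 1, -15, -1. b=-15, c=-1 not positive, so system is unstable.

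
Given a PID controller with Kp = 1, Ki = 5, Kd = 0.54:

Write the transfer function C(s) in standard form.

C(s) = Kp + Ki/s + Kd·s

Substituting values: C(s) = 1 + 5/s + 0.54s = (0.54s² + s + 5)/s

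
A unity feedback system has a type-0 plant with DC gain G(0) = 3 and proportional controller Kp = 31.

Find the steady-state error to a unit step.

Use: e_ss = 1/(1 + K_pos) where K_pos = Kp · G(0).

K_pos = Kp · G(0) = 31 × 3 = 93. e_ss = 1/(1 + 93) = 0.0106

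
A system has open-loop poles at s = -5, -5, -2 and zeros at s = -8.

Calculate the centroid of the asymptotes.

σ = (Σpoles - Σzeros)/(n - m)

σ = (Σpoles - Σzeros)/(n - m) = (-12 - (-8))/(3 - 1) = -4/2 = -2.0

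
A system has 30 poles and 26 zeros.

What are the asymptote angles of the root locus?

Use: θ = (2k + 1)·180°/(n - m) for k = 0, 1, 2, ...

n - m = 30 - 26 = 4. Angles: θk = (2k + 1)·180°/4 = 45°, 135°, 225°, 315°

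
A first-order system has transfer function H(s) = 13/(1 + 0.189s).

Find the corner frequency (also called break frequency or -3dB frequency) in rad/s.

Corner frequency = 1/τ = 1/0.189 = 5.291 rad/s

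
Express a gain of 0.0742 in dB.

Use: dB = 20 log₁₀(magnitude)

dB = 20 log₁₀(0.0742) = -22.6 dB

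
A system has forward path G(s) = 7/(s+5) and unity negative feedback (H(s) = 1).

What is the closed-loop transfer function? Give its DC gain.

T(s) = G/(1+GH) = [7/(s+5)] / [1 + 7/(s+5)] = 7/(s+5+7) = 7/(s+12). DC gain = 7/12 = 0.5833.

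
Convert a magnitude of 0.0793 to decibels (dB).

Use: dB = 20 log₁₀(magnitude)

dB = 20 log₁₀(0.0793) = -22.0 dB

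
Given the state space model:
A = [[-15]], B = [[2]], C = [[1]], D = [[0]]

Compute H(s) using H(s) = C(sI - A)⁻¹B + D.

(sI - A)⁻¹ = 1/(s + 15). H(s) = 1 × 2/(s + 15) + 0 = 2/(s + 15).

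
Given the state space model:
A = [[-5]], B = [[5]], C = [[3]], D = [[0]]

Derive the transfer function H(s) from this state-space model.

(sI - A)⁻¹ = 1/(s + 5). H(s) = 3 × 5/(s + 5) + 0 = 15/(s + 5).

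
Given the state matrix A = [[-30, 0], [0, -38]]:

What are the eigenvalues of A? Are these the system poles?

For diagonal matrix, eigenvalues are diagonal entries: λ₁ = -30, λ₂ = -38. Eigenvalues of A = system poles.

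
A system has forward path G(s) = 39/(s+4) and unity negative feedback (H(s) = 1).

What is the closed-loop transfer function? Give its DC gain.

T(s) = G/(1+GH) = [39/(s+4)] / [1 + 39/(s+4)] = 39/(s+4+39) = 39/(s+43). DC gain = 39/43 = 0.9070.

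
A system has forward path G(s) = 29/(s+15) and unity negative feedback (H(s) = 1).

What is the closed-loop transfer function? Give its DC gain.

T(s) = G/(1+GH) = [29/(s+15)] / [1 + 29/(s+15)] = 29/(s+15+29) = 29/(s+44). DC gain = 29/44 = 0.6591.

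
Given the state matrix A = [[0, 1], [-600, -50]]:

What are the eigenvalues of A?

det(A - λI) = λ² - (-50)λ + 600 = (λ - (-20))(λ - (-30)). Eigenvalues: -20, -30.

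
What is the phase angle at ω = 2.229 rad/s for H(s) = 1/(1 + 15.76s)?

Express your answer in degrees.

Phase = -arctan(ωτ) = -arctan(2.229 × 15.76) = -88.4°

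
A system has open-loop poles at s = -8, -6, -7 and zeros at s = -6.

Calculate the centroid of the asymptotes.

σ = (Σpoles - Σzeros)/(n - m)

σ = (Σpoles - Σzeros)/(n - m) = (-21 - (-6))/(3 - 1) = -15/2 = -7.5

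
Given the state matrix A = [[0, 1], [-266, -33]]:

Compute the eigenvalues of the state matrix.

det(A - λI) = λ² - (-33)λ + 266 = (λ - (-14))(λ - (-19)). Eigenvalues: -14, -19.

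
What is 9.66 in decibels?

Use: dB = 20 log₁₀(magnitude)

dB = 20 log₁₀(9.66) = 19.7 dB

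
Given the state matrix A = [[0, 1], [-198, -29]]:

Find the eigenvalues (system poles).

det(A - λI) = λ² - (-29)λ + 198 = (λ - (-11))(λ - (-18)). Eigenvalues: -11, -18.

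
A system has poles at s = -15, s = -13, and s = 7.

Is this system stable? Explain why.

Pole(s) at s = 7 are not in the left half-plane. System is unstable.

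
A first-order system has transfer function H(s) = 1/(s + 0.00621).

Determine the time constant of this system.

For H(s) = 1/(s + 1/τ), the pole is at -1/τ = -0.00621, so τ = 1/0.00621 = 161 s.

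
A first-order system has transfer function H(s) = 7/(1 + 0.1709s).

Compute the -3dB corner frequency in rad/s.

Corner frequency = 1/τ = 1/0.1709 = 5.851 rad/s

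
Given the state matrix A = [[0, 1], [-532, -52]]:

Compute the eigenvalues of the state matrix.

det(A - λI) = λ² - (-52)λ + 532 = (λ - (-38))(λ - (-14)). Eigenvalues: -38, -14.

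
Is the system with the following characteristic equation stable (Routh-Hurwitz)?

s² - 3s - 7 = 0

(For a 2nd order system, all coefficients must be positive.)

Coefficients: 1, -3, -7. b=-3, c=-7 not positive, so system is unstable.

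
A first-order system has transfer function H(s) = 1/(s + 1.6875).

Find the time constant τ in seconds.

For H(s) = 1/(s + 1/τ), the pole is at -1/τ = -1.6875, so τ = 1/1.6875 = 0.5926 s.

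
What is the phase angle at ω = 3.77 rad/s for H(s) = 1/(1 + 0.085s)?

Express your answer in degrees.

Phase = -arctan(ωτ) = -arctan(3.77 × 0.085) = -17.8°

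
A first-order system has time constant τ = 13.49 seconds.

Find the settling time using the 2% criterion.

For first-order system, 2% settling time ≈ 4τ = 4 × 13.49 = 53.96 s.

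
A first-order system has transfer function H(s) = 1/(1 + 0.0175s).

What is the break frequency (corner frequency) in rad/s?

Corner frequency = 1/τ = 1/0.0175 = 57.143 rad/s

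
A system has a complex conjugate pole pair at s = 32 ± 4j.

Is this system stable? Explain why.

Real part of poles is 32 (> 0, right half-plane). Unstable.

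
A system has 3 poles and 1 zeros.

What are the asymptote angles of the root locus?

n - m = 3 - 1 = 2. Angles: θk = (2k + 1)·180°/2 = 90°, 270°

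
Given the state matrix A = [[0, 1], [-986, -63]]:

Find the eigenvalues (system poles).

det(A - λI) = λ² - (-63)λ + 986 = (λ - (-34))(λ - (-29)). Eigenvalues: -34, -29.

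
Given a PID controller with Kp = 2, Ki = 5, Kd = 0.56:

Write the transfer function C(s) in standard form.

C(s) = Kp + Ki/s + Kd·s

Substituting values: C(s) = 2 + 5/s + 0.56s = (0.56s² + 2s + 5)/s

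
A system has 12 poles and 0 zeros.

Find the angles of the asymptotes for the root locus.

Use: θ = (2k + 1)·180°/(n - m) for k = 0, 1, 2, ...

n - m = 12 - 0 = 12. Angles: θk = (2k + 1)·180°/12 = 15°, 45°, 75°, 105°, 135°, 165°, 195°, 225°, 255°, 285°, 315°, 345°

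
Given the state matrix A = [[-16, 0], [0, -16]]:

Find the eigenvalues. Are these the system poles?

For diagonal matrix, eigenvalues are diagonal entries: λ₁ = -16, λ₂ = -16. Eigenvalues of A = system poles.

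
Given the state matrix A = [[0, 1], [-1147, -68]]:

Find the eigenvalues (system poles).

det(A - λI) = λ² - (-68)λ + 1147 = (λ - (-31))(λ - (-37)). Eigenvalues: -31, -37.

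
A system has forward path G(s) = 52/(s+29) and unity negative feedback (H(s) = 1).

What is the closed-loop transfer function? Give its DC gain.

T(s) = G/(1+GH) = [52/(s+29)] / [1 + 52/(s+29)] = 52/(s+29+52) = 52/(s+81). DC gain = 52/81 = 0.6420.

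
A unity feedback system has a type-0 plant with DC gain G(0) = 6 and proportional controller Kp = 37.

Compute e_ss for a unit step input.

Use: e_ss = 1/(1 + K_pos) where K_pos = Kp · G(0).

K_pos = Kp · G(0) = 37 × 6 = 222. e_ss = 1/(1 + 222) = 0.0045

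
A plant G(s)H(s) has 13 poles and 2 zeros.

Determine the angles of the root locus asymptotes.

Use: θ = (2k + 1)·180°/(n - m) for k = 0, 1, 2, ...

n - m = 13 - 2 = 11. Angles: θk = (2k + 1)·180°/11 = 16.36°, 49.09°, 81.82°, 114.55°, 147.27°, 180°, 212.73°, 245.45°, 278.18°, 310.91°, 343.64°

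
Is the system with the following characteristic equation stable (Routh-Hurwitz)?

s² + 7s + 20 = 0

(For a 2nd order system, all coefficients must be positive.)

Coefficients: 1, 7, 20. All positive, so system is stable.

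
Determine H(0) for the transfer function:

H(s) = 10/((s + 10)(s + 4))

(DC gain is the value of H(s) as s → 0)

DC gain = H(0) = 10/(10 × 4) = 10/40 = 0.25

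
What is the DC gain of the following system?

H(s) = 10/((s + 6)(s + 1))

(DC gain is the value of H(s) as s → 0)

DC gain = H(0) = 10/(6 × 1) = 10/6 = 1.6667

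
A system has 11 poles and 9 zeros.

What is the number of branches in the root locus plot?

Root locus has n branches where n = number of poles = 11.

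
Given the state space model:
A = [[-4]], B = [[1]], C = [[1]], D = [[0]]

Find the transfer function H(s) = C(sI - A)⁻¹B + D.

(sI - A)⁻¹ = 1/(s + 4). H(s) = 1 × 1/(s + 4) + 0 = 1/(s + 4).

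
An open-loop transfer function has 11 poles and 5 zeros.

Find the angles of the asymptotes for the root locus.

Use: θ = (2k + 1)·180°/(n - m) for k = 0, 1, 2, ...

n - m = 11 - 5 = 6. Angles: θk = (2k + 1)·180°/6 = 30°, 90°, 150°, 210°, 270°, 330°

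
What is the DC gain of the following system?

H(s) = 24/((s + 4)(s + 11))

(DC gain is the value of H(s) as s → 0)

DC gain = H(0) = 24/(4 × 11) = 24/44 = 0.5455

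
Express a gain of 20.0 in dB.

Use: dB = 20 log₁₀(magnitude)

dB = 20 log₁₀(20.0) = 26.0 dB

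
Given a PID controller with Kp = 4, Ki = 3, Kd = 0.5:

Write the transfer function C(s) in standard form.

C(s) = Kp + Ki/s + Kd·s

Substituting values: C(s) = 4 + 3/s + 0.5s = (0.5s² + 4s + 3)/s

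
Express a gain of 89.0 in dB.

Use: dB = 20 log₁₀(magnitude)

dB = 20 log₁₀(89.0) = 39.0 dB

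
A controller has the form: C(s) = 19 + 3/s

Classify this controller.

This is a Proportional-Integral (PI) controller.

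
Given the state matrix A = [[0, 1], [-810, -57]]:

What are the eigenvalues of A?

det(A - λI) = λ² - (-57)λ + 810 = (λ - (-27))(λ - (-30)). Eigenvalues: -27, -30.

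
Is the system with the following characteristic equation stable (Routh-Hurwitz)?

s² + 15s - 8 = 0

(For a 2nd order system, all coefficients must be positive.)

Coefficients: 1, 15, -8. c=-8 not positive, so system is unstable.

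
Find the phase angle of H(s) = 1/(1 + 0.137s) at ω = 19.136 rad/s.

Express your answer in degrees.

Phase = -arctan(ωτ) = -arctan(19.136 × 0.137) = -69.1°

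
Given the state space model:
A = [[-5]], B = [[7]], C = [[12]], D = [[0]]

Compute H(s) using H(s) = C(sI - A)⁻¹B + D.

(sI - A)⁻¹ = 1/(s + 5). H(s) = 12 × 7/(s + 5) + 0 = 84/(s + 5).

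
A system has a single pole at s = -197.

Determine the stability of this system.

Pole at s = -197 is in the left half-plane. Stable.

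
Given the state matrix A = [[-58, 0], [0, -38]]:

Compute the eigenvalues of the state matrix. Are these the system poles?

For diagonal matrix, eigenvalues are diagonal entries: λ₁ = -58, λ₂ = -38. Eigenvalues of A = system poles.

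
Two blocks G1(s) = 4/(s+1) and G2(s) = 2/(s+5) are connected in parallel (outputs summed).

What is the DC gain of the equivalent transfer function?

Parallel: G_eq = G1 + G2. DC gain = G1(0) + G2(0) = 4/1 + 2/5 = 4 + 0.4 = 4.4.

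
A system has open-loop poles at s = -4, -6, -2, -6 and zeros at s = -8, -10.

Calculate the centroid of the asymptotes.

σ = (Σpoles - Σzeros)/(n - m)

σ = (Σpoles - Σzeros)/(n - m) = (-18 - (-18))/(4 - 2) = 0/2 = 0.0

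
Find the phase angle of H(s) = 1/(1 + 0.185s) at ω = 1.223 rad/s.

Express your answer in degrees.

Phase = -arctan(ωτ) = -arctan(1.223 × 0.185) = -12.7°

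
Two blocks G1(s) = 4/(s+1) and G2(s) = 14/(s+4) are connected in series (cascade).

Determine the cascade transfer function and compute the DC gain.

Series: multiply transfer functions. G_eq = 4/(s+1) × 14/(s+4) = 56/((s+1)(s+4)). DC gain = 56/(1×4) = 14.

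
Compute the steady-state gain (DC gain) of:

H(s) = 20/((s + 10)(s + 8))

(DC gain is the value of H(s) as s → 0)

DC gain = H(0) = 20/(10 × 8) = 20/80 = 0.25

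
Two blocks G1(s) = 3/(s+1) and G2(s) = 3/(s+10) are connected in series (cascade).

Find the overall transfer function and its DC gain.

Series: multiply transfer functions. G_eq = 3/(s+1) × 3/(s+10) = 9/((s+1)(s+10)). DC gain = 9/(1×10) = 0.9.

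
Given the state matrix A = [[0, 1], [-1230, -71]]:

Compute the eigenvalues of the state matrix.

det(A - λI) = λ² - (-71)λ + 1230 = (λ - (-41))(λ - (-30)). Eigenvalues: -41, -30.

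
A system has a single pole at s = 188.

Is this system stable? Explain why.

Pole at s = 188 is in the right half-plane. Unstable.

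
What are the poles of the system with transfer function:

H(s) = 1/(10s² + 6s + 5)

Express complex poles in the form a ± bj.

Discriminant = 6² - 4×10×5 = 36 - 200 = -164 < 0, so the poles are a complex conjugate pair s = (-6 ± j√164)/(2×10). Real part = -6/(2×10) = -6/20 = -0.3; imaginary part = ±√164/(2×10) ≈ 0.6403. Poles: s = -0.3 ± 0.6403j.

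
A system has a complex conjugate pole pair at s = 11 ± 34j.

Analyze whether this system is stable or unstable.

Real part of poles is 11 (> 0, right half-plane). Unstable.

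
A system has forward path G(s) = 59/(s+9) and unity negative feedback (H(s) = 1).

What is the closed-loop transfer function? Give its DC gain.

T(s) = G/(1+GH) = [59/(s+9)] / [1 + 59/(s+9)] = 59/(s+9+59) = 59/(s+68). DC gain = 59/68 = 0.8676.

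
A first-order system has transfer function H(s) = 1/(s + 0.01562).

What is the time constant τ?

For H(s) = 1/(s + 1/τ), the pole is at -1/τ = -0.01562, so τ = 1/0.01562 = 64.02 s.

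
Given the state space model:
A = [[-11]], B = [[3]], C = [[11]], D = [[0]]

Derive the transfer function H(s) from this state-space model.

(sI - A)⁻¹ = 1/(s + 11). H(s) = 11 × 3/(s + 11) + 0 = 33/(s + 11).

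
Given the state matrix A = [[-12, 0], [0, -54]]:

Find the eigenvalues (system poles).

For diagonal matrix, eigenvalues are diagonal entries: λ₁ = -12, λ₂ = -54.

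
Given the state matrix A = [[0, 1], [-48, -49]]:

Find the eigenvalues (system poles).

det(A - λI) = λ² - (-49)λ + 48 = (λ - (-1))(λ - (-48)). Eigenvalues: -1, -48.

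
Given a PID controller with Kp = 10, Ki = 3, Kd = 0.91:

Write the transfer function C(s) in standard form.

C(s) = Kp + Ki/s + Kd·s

Substituting values: C(s) = 10 + 3/s + 0.91s = (0.91s² + 10s + 3)/s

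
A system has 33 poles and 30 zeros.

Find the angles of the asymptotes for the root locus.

n - m = 33 - 30 = 3. Angles: θk = (2k + 1)·180°/3 = 60°, 180°, 300°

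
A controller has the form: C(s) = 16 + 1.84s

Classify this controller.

This is a Proportional-Derivative (PD) controller.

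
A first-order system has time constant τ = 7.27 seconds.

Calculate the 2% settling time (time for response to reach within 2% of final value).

For first-order system, 2% settling time ≈ 4τ = 4 × 7.27 = 29.08 s.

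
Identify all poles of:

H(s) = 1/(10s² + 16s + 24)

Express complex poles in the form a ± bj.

Discriminant = 16² - 4×10×24 = 256 - 960 = -704 < 0, so the poles are a complex conjugate pair s = (-16 ± j√704)/(2×10). Real part = -16/(2×10) = -16/20 = -0.8; imaginary part = ±√704/(2×10) ≈ 1.3266. Poles: s = -0.8 ± 1.3266j.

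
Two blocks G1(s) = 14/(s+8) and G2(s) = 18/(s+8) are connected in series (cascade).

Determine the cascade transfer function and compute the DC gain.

Series: multiply transfer functions. G_eq = 14/(s+8) × 18/(s+8) = 252/((s+8)(s+8)). DC gain = 252/(8×8) = 3.9375.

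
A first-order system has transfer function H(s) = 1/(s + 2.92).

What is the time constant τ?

For H(s) = 1/(s + 1/τ), the pole is at -1/τ = -2.92, so τ = 1/2.92 = 0.3425 s.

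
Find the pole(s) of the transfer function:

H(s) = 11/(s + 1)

Pole is where denominator = 0: s + 1 = 0, so s = -1.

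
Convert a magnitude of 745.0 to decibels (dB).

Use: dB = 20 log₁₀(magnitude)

dB = 20 log₁₀(745.0) = 57.4 dB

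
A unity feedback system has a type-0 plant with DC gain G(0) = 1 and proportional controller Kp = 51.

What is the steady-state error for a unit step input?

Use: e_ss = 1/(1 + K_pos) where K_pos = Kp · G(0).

K_pos = Kp · G(0) = 51 × 1 = 51. e_ss = 1/(1 + 51) = 0.0192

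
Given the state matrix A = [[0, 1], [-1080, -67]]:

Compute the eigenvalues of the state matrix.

det(A - λI) = λ² - (-67)λ + 1080 = (λ - (-27))(λ - (-40)). Eigenvalues: -27, -40.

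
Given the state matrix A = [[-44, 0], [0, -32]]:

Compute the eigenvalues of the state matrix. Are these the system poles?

For diagonal matrix, eigenvalues are diagonal entries: λ₁ = -44, λ₂ = -32. Eigenvalues of A = system poles.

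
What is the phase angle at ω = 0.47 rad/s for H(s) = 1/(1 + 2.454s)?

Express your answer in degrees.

Phase = -arctan(ωτ) = -arctan(0.47 × 2.454) = -49.1°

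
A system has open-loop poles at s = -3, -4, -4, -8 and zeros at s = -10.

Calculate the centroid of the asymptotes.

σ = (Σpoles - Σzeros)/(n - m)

σ = (Σpoles - Σzeros)/(n - m) = (-19 - (-10))/(4 - 1) = -9/3 = -3.0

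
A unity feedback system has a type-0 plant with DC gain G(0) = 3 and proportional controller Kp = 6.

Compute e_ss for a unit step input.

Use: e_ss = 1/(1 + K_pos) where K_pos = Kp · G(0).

K_pos = Kp · G(0) = 6 × 3 = 18. e_ss = 1/(1 + 18) = 0.0526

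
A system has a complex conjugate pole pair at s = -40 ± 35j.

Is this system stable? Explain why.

Real part of poles is -40 (< 0, left half-plane). Stable.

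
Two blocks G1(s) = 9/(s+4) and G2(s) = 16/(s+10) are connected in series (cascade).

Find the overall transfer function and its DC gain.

Series: multiply transfer functions. G_eq = 9/(s+4) × 16/(s+10) = 144/((s+4)(s+10)). DC gain = 144/(4×10) = 3.6.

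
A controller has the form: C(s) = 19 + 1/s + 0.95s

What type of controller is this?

This is a Proportional-Integral-Derivative (PID) controller.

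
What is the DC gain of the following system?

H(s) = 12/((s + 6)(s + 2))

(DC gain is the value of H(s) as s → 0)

DC gain = H(0) = 12/(6 × 2) = 12/12 = 1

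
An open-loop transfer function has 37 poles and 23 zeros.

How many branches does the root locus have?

Root locus has n branches where n = number of poles = 37.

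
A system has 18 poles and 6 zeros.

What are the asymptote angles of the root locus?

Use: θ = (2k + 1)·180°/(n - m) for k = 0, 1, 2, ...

n - m = 18 - 6 = 12. Angles: θk = (2k + 1)·180°/12 = 15°, 45°, 75°, 105°, 135°, 165°, 195°, 225°, 255°, 285°, 315°, 345°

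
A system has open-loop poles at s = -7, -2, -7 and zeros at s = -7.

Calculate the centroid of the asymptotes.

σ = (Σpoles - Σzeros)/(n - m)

σ = (Σpoles - Σzeros)/(n - m) = (-16 - (-7))/(3 - 1) = -9/2 = -4.5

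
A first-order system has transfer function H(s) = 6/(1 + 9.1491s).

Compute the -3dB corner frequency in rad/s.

Corner frequency = 1/τ = 1/9.1491 = 0.109 rad/s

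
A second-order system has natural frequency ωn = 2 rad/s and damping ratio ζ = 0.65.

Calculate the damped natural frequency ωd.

ωd = ωn√(1 - ζ²) = 2√(1 - 0.65²) = 1.52 rad/s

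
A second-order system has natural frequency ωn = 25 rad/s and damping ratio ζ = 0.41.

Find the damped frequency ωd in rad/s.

ωd = ωn√(1 - ζ²) = 25√(1 - 0.41²) = 22.8 rad/s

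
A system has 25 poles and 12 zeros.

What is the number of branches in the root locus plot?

Root locus has n branches where n = number of poles = 25.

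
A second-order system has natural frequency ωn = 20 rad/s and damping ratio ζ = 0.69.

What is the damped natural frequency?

ωd = ωn√(1 - ζ²) = 20√(1 - 0.69²) = 14.48 rad/s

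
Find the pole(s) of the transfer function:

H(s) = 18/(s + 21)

Pole is where denominator = 0: s + 21 = 0, so s = -21.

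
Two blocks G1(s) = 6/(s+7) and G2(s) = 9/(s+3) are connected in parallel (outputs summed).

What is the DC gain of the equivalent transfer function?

Parallel: G_eq = G1 + G2. DC gain = G1(0) + G2(0) = 6/7 + 9/3 = 0.8571 + 3 = 3.8571.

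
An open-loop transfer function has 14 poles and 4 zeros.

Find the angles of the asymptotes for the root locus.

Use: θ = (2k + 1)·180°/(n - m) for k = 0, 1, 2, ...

n - m = 14 - 4 = 10. Angles: θk = (2k + 1)·180°/10 = 18°, 54°, 90°, 126°, 162°, 198°, 234°, 270°, 306°, 342°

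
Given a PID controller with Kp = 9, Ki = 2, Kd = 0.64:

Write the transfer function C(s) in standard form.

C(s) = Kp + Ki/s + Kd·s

Substituting values: C(s) = 9 + 2/s + 0.64s = (0.64s² + 9s + 2)/s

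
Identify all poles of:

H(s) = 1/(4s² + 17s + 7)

Discriminant = 17² - 4×4×7 = 289 - 112 = 177 > 0, so two distinct real poles. Using quadratic formula: s = (-17 ± √177)/(2×4) = (-17 ± √177)/8, with √177 ≈ 13.3041. s₁ ≈ -0.4620, s₂ ≈ -3.7880. Poles: s₁ = -0.4620, s₂ = -3.7880.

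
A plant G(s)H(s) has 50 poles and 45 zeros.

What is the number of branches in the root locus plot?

Root locus has n branches where n = number of poles = 50.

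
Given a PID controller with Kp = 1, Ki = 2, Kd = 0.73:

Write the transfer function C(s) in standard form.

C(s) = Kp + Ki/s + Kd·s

Substituting values: C(s) = 1 + 2/s + 0.73s = (0.73s² + s + 2)/s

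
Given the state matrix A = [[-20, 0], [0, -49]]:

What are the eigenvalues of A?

For diagonal matrix, eigenvalues are diagonal entries: λ₁ = -20, λ₂ = -49.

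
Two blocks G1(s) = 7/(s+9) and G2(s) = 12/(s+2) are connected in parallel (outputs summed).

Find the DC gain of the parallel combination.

Parallel: G_eq = G1 + G2. DC gain = G1(0) + G2(0) = 7/9 + 12/2 = 0.7778 + 6 = 6.7778.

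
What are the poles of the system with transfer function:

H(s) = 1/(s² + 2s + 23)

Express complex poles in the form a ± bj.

Discriminant = 2² - 4×1×23 = 4 - 92 = -88 < 0, so the poles are a complex conjugate pair s = (-2 ± j√88)/(2×1). Real part = -2/(2×1) = -2/2 = -1; imaginary part = ±√88/(2×1) ≈ 4.6904. Poles: s = -1 ± 4.6904j.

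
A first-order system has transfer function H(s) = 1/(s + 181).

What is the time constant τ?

For H(s) = 1/(s + 1/τ), the pole is at -1/τ = -181, so τ = 1/181 = 0.0055 s.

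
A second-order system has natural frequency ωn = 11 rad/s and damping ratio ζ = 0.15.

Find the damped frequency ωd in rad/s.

ωd = ωn√(1 - ζ²) = 11√(1 - 0.15²) = 10.88 rad/s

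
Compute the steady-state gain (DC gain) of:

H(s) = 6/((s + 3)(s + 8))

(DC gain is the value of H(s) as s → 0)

DC gain = H(0) = 6/(3 × 8) = 6/24 = 0.25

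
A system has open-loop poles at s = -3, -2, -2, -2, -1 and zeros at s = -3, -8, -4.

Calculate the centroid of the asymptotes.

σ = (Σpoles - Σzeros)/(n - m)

σ = (Σpoles - Σzeros)/(n - m) = (-10 - (-15))/(5 - 3) = 5/2 = 2.5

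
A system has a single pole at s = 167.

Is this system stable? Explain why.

Pole at s = 167 is in the right half-plane. Unstable.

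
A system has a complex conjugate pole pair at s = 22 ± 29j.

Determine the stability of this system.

Real part of poles is 22 (> 0, right half-plane). Unstable.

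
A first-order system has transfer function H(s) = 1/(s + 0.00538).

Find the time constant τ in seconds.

For H(s) = 1/(s + 1/τ), the pole is at -1/τ = -0.00538, so τ = 1/0.00538 = 185.9 s.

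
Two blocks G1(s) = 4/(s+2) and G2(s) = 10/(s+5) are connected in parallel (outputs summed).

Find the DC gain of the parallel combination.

Parallel: G_eq = G1 + G2. DC gain = G1(0) + G2(0) = 4/2 + 10/5 = 2 + 2 = 4.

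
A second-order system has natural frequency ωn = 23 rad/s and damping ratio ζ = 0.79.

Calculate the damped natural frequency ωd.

ωd = ωn√(1 - ζ²) = 23√(1 - 0.79²) = 14.1 rad/s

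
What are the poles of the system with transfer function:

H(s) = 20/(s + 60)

Pole is where denominator = 0: s + 60 = 0, so s = -60.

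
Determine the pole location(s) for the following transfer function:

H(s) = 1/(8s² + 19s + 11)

Discriminant = 19² - 4×8×11 = 361 - 352 = 9 > 0, so two distinct real poles. Using quadratic formula: s = (-19 ± √9)/(2×8) = (-19 ± √9)/16, with √9 = 3. s₁ = -16/16 = -1, s₂ = -22/16 = -1.375. Poles: s₁ = -1, s₂ = -1.375.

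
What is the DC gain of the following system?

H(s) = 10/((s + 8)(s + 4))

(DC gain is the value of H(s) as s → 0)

DC gain = H(0) = 10/(8 × 4) = 10/32 = 0.3125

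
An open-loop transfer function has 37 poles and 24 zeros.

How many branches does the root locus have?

Root locus has n branches where n = number of poles = 37.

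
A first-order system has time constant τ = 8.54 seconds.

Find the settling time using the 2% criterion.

For first-order system, 2% settling time ≈ 4τ = 4 × 8.54 = 34.16 s.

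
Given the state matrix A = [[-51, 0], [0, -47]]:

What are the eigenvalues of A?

For diagonal matrix, eigenvalues are diagonal entries: λ₁ = -51, λ₂ = -47.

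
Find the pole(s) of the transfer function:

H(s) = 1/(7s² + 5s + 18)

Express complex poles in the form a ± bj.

Discriminant = 5² - 4×7×18 = 25 - 504 = -479 < 0, so the poles are a complex conjugate pair s = (-5 ± j√479)/(2×7). Real part = -5/(2×7) = -5/14 ≈ -0.3571; imaginary part = ±√479/(2×7) ≈ 1.5633. Poles: s = -0.3571 ± 1.5633j.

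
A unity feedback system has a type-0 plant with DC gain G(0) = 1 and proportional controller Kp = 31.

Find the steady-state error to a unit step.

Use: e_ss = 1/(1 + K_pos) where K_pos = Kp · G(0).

K_pos = Kp · G(0) = 31 × 1 = 31. e_ss = 1/(1 + 31) = 0.03125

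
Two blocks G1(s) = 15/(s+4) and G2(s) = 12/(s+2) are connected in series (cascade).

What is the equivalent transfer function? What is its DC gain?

Series: multiply transfer functions. G_eq = 15/(s+4) × 12/(s+2) = 180/((s+4)(s+2)). DC gain = 180/(4×2) = 22.5.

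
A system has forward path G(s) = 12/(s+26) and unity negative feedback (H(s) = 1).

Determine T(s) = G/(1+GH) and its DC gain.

T(s) = G/(1+GH) = [12/(s+26)] / [1 + 12/(s+26)] = 12/(s+26+12) = 12/(s+38). DC gain = 12/38 = 0.3158.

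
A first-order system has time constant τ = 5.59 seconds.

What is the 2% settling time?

For first-order system, 2% settling time ≈ 4τ = 4 × 5.59 = 22.36 s.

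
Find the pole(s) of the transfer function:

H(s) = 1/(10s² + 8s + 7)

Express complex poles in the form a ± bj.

Discriminant = 8² - 4×10×7 = 64 - 280 = -216 < 0, so the poles are a complex conjugate pair s = (-8 ± j√216)/(2×10). Real part = -8/(2×10) = -8/20 = -0.4; imaginary part = ±√216/(2×10) ≈ 0.7348. Poles: s = -0.4 ± 0.7348j.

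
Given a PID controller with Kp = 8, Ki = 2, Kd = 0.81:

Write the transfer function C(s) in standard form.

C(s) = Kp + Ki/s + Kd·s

Substituting values: C(s) = 8 + 2/s + 0.81s = (0.81s² + 8s + 2)/s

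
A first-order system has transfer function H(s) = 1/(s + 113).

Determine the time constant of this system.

For H(s) = 1/(s + 1/τ), the pole is at -1/τ = -113, so τ = 1/113 = 0.0088 s.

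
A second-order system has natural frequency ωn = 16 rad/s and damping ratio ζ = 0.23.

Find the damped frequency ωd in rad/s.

ωd = ωn√(1 - ζ²) = 16√(1 - 0.23²) = 15.57 rad/s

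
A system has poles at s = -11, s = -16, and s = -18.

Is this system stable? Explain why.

All poles are in the left half-plane. System is stable.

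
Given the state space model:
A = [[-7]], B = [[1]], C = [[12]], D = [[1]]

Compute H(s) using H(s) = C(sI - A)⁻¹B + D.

(sI - A)⁻¹ = 1/(s + 7). H(s) = 12×1/(s + 7) + 1 = (s + 19)/(s + 7).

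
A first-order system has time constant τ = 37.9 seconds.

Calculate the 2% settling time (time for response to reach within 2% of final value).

For first-order system, 2% settling time ≈ 4τ = 4 × 37.9 = 151.6 s.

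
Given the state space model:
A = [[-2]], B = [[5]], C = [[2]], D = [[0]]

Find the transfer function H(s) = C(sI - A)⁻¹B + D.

(sI - A)⁻¹ = 1/(s + 2). H(s) = 2 × 5/(s + 2) + 0 = 10/(s + 2).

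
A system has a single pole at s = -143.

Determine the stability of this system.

Pole at s = -143 is in the left half-plane. Stable.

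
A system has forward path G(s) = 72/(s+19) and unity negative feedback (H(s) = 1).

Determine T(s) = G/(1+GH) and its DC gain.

T(s) = G/(1+GH) = [72/(s+19)] / [1 + 72/(s+19)] = 72/(s+19+72) = 72/(s+91). DC gain = 72/91 = 0.7912.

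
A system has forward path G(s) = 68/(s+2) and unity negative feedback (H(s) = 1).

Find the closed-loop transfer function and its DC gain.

T(s) = G/(1+GH) = [68/(s+2)] / [1 + 68/(s+2)] = 68/(s+2+68) = 68/(s+70). DC gain = 68/70 = 0.9714.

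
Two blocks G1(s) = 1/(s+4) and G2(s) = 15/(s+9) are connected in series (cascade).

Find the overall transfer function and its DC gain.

Series: multiply transfer functions. G_eq = 1/(s+4) × 15/(s+9) = 15/((s+4)(s+9)). DC gain = 15/(4×9) = 0.4167.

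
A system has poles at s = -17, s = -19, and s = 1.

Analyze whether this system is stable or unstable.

Pole(s) at s = 1 are not in the left half-plane. System is unstable.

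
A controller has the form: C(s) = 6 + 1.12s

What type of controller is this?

This is a Proportional-Derivative (PD) controller.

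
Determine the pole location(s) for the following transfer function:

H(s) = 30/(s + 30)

Pole is where denominator = 0: s + 30 = 0, so s = -30.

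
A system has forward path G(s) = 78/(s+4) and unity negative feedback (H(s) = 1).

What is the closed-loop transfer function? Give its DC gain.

T(s) = G/(1+GH) = [78/(s+4)] / [1 + 78/(s+4)] = 78/(s+4+78) = 78/(s+82). DC gain = 78/82 = 0.9512.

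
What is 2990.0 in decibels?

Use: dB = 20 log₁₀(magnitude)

dB = 20 log₁₀(2990.0) = 69.5 dB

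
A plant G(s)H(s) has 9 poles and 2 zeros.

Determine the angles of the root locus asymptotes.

n - m = 9 - 2 = 7. Angles: θk = (2k + 1)·180°/7 = 25.71°, 77.14°, 128.57°, 180°, 231.43°, 282.86°, 334.29°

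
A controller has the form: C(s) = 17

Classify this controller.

This is a Proportional (P) controller.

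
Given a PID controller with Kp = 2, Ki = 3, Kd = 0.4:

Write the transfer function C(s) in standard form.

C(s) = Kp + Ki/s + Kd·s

Substituting values: C(s) = 2 + 3/s + 0.4s = (0.4s² + 2s + 3)/s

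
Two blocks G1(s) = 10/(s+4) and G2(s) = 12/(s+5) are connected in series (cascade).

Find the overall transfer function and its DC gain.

Series: multiply transfer functions. G_eq = 10/(s+4) × 12/(s+5) = 120/((s+4)(s+5)). DC gain = 120/(4×5) = 6.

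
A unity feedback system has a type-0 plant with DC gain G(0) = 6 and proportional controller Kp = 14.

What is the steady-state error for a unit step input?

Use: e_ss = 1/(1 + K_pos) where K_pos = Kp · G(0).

K_pos = Kp · G(0) = 14 × 6 = 84. e_ss = 1/(1 + 84) = 0.0118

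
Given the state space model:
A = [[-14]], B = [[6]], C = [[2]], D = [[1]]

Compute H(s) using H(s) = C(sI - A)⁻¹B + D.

(sI - A)⁻¹ = 1/(s + 14). H(s) = 2×6/(s + 14) + 1 = (s + 26)/(s + 14).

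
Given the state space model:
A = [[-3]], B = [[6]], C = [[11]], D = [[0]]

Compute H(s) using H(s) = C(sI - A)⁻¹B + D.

(sI - A)⁻¹ = 1/(s + 3). H(s) = 11 × 6/(s + 3) + 0 = 66/(s + 3).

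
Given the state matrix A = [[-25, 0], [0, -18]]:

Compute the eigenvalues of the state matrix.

For diagonal matrix, eigenvalues are diagonal entries: λ₁ = -25, λ₂ = -18.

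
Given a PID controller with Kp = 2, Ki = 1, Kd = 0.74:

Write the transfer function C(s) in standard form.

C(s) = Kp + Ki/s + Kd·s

Substituting values: C(s) = 2 + 1/s + 0.74s = (0.74s² + 2s + 1)/s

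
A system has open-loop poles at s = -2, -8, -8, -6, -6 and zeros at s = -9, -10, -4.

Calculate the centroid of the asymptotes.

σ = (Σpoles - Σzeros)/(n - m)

σ = (Σpoles - Σzeros)/(n - m) = (-30 - (-23))/(5 - 3) = -7/2 = -3.5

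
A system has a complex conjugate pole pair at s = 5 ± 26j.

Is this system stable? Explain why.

Real part of poles is 5 (> 0, right half-plane). Unstable.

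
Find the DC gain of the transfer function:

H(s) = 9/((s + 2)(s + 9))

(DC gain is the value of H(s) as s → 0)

DC gain = H(0) = 9/(2 × 9) = 9/18 = 0.5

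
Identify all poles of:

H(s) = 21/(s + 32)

Pole is where denominator = 0: s + 32 = 0, so s = -32.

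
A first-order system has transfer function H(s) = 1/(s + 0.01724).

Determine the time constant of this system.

For H(s) = 1/(s + 1/τ), the pole is at -1/τ = -0.01724, so τ = 1/0.01724 = 58 s.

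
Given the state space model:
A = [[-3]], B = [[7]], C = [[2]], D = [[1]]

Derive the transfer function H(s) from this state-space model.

(sI - A)⁻¹ = 1/(s + 3). H(s) = 2×7/(s + 3) + 1 = (s + 17)/(s + 3).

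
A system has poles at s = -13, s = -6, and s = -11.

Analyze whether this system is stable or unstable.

All poles are in the left half-plane. System is stable.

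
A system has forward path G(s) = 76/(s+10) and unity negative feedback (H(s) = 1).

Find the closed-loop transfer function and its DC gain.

T(s) = G/(1+GH) = [76/(s+10)] / [1 + 76/(s+10)] = 76/(s+10+76) = 76/(s+86). DC gain = 76/86 = 0.8837.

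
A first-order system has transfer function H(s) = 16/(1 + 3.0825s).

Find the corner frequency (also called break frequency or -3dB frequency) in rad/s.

Corner frequency = 1/τ = 1/3.0825 = 0.324 rad/s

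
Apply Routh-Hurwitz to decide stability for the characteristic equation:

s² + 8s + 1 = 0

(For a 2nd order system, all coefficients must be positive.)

Coefficients: 1, 8, 1. All positive, so system is stable.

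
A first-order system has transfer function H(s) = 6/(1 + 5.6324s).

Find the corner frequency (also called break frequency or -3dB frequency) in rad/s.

Corner frequency = 1/τ = 1/5.6324 = 0.178 rad/s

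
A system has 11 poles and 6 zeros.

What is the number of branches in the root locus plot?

Root locus has n branches where n = number of poles = 11.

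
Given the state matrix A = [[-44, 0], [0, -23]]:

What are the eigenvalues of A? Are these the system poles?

For diagonal matrix, eigenvalues are diagonal entries: λ₁ = -44, λ₂ = -23. Eigenvalues of A = system poles.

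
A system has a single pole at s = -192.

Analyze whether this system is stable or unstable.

Pole at s = -192 is in the left half-plane. Stable.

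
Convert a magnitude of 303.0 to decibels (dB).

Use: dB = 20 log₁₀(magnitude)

dB = 20 log₁₀(303.0) = 49.6 dB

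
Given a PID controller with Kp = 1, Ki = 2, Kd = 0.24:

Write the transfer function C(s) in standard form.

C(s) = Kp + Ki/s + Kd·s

Substituting values: C(s) = 1 + 2/s + 0.24s = (0.24s² + s + 2)/s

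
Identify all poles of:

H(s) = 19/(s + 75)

Pole is where denominator = 0: s + 75 = 0, so s = -75.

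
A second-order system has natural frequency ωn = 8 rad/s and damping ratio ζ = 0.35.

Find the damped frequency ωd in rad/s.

ωd = ωn√(1 - ζ²) = 8√(1 - 0.35²) = 7.49 rad/s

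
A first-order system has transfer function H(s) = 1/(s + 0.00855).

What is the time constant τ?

For H(s) = 1/(s + 1/τ), the pole is at -1/τ = -0.00855, so τ = 1/0.00855 = 117 s.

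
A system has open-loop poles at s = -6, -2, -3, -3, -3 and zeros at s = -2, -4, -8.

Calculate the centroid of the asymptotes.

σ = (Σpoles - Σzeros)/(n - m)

σ = (Σpoles - Σzeros)/(n - m) = (-17 - (-14))/(5 - 3) = -3/2 = -1.5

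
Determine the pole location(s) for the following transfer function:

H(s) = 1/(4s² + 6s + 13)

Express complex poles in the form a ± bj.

Discriminant = 6² - 4×4×13 = 36 - 208 = -172 < 0, so the poles are a complex conjugate pair s = (-6 ± j√172)/(2×4). Real part = -6/(2×4) = -6/8 = -0.75; imaginary part = ±√172/(2×4) ≈ 1.6394. Poles: s = -0.75 ± 1.6394j.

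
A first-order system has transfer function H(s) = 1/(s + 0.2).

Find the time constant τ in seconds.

For H(s) = 1/(s + 1/τ), the pole is at -1/τ = -0.2, so τ = 1/0.2 = 5 s.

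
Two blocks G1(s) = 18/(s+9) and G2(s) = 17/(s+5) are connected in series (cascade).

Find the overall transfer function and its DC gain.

Series: multiply transfer functions. G_eq = 18/(s+9) × 17/(s+5) = 306/((s+9)(s+5)). DC gain = 306/(9×5) = 6.8.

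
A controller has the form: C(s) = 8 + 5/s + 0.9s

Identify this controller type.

This is a Proportional-Integral-Derivative (PID) controller.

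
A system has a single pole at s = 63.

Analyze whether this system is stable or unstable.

Pole at s = 63 is in the right half-plane. Unstable.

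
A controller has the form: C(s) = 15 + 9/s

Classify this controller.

This is a Proportional-Integral (PI) controller.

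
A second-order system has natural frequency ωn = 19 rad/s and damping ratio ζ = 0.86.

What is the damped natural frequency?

ωd = ωn√(1 - ζ²) = 19√(1 - 0.86²) = 9.7 rad/s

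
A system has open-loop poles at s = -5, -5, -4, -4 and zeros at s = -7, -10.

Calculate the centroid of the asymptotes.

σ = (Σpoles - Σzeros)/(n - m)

σ = (Σpoles - Σzeros)/(n - m) = (-18 - (-17))/(4 - 2) = -1/2 = -0.5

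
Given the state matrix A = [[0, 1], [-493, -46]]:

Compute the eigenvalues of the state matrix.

det(A - λI) = λ² - (-46)λ + 493 = (λ - (-29))(λ - (-17)). Eigenvalues: -29, -17.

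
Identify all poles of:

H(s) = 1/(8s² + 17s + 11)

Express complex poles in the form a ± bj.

Discriminant = 17² - 4×8×11 = 289 - 352 = -63 < 0, so the poles are a complex conjugate pair s = (-17 ± j√63)/(2×8). Real part = -17/(2×8) = -17/16 = -1.0625; imaginary part = ±√63/(2×8) ≈ 0.4961. Poles: s = -1.0625 ± 0.4961j.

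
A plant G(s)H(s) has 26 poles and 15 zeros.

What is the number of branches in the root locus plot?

Root locus has n branches where n = number of poles = 26.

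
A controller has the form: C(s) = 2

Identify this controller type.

This is a Proportional (P) controller.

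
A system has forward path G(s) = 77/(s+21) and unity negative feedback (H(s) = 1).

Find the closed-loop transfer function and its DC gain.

T(s) = G/(1+GH) = [77/(s+21)] / [1 + 77/(s+21)] = 77/(s+21+77) = 77/(s+98). DC gain = 77/98 = 0.7857.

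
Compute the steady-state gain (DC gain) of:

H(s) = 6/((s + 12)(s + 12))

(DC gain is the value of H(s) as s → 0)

DC gain = H(0) = 6/(12 × 12) = 6/144 = 0.0417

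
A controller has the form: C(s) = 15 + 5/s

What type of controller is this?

This is a Proportional-Integral (PI) controller.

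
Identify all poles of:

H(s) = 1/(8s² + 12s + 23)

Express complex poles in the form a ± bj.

Discriminant = 12² - 4×8×23 = 144 - 736 = -592 < 0, so the poles are a complex conjugate pair s = (-12 ± j√592)/(2×8). Real part = -12/(2×8) = -12/16 = -0.75; imaginary part = ±√592/(2×8) ≈ 1.5207. Poles: s = -0.75 ± 1.5207j.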